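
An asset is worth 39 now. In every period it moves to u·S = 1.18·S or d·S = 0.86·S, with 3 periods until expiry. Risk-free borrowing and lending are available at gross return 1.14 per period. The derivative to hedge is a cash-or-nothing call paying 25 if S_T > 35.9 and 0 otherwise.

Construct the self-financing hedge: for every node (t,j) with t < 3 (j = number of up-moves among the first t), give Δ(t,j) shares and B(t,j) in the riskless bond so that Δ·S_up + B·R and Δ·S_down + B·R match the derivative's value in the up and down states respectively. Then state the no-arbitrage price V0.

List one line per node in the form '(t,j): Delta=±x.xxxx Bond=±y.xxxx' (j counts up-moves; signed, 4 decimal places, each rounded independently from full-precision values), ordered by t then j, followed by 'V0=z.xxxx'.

(0,0): Delta=0.3372 Bond=2.9991
(1,0): Delta=1.7878 Bond=-45.2363
(1,1): Delta=0.1861 Bond=10.3698
(2,0): Delta=0.0000 Bond=0.0000
(2,1): Delta=1.9740 Bond=-58.9364
(2,2): Delta=0.0000 Bond=21.9298
V0=16.1492

Risk-neutral probability p* = (R−d)/(u−d) = (1.14−0.86)/(1.18−0.86) = 0.8750.
Terminal payoffs: V(3,0)=0.0000, V(3,1)=0.0000, V(3,2)=25.0000, V(3,3)=25.0000
  t=2,j=0: stock 28.8444 → up 34.0364 (V=0.0000), down 24.8062 (V=0.0000). Price 0.0000; hedge Δ=0.0000, bond B=0.0000.
  t=2,j=1: stock 39.5772 → up 46.7011 (V=25.0000), down 34.0364 (V=0.0000). Price 19.1886; hedge Δ=1.9740, bond B=-58.9364.
  t=2,j=2: stock 54.3036 → up 64.0782 (V=25.0000), down 46.7011 (V=25.0000). Price 21.9298; hedge Δ=0.0000, bond B=21.9298.
  t=1,j=0: stock 33.5400 → up 39.5772 (V=19.1886), down 28.8444 (V=0.0000). Price 14.7281; hedge Δ=1.7878, bond B=-45.2363.
  t=1,j=1: stock 46.0200 → up 54.3036 (V=21.9298), down 39.5772 (V=19.1886). Price 18.9361; hedge Δ=0.1861, bond B=10.3698.
  t=0,j=0: stock 39.0000 → up 46.0200 (V=18.9361), down 33.5400 (V=14.7281). Price 16.1492; hedge Δ=0.3372, bond B=2.9991.
Check: Δ(0,0)·S0 + B(0,0) = 16.1492 = V0.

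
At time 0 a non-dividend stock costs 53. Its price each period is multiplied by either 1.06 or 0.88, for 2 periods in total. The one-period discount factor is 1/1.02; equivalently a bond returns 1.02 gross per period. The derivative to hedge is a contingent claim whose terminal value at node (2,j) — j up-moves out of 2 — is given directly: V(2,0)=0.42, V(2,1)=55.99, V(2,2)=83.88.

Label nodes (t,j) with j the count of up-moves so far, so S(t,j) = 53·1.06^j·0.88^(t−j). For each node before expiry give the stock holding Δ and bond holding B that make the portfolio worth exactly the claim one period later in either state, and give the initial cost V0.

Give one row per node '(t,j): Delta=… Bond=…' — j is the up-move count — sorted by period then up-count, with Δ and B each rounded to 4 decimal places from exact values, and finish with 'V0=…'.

(0,0): Delta=3.4983 Bond=-118.0143
(1,0): Delta=6.6193 Bond=-265.9368
(1,1): Delta=2.7580 Bond=-78.7854
V0=67.3948

The replicating-portfolio and risk-neutral prices coincide; use p* = (1.02−0.88)/(1.06−0.88) = 0.7778 for the latter.
Terminal payoffs: V(2,0)=0.4200, V(2,1)=55.9900, V(2,2)=83.8800
Node (1,0) S=46.6400: V=(p*·55.9900+(1−p*)·0.4200)/1.02=42.7854; Δ=(55.9900−0.4200)/(49.4384−41.0432)=6.6193; B=V−Δ·S=-265.9368
Node (1,1) S=56.1800: V=(p*·83.8800+(1−p*)·55.9900)/1.02=76.1590; Δ=(83.8800−55.9900)/(59.5508−49.4384)=2.7580; B=V−Δ·S=-78.7854
Node (0,0) S=53.0000: V=(p*·76.1590+(1−p*)·42.7854)/1.02=67.3948; Δ=(76.1590−42.7854)/(56.1800−46.6400)=3.4983; B=V−Δ·S=-118.0143
The time-0 hedge costs 67.3948, which is the no-arbitrage price.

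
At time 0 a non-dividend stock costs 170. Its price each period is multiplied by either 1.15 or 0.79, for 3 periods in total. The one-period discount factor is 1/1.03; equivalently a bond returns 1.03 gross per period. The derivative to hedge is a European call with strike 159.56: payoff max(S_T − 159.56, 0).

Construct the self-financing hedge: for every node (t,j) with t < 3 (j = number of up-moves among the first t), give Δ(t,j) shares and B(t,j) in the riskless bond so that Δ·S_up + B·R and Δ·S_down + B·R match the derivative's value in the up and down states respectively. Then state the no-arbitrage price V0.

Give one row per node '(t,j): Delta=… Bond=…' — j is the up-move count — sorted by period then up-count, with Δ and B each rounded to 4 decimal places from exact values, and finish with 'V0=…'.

The replicating-portfolio and risk-neutral prices coincide; use p* = (1.03−0.79)/(1.15−0.79) = 0.6667 for the latter.
Payoff layer (t=3): V(3,0)=0.0000, V(3,1)=0.0000, V(3,2)=18.0517, V(3,3)=98.9887
(2,0): S=106.0970. Δ = (V_up−V_dn)/(S_up−S_dn) = (0.0000−0.0000)/(122.0116−83.8166) = 0.0000. V = [p*·0.0000 + (1−p*)·0.0000]/1.03 = 0.0000. B = V − Δ·S = 0.0000.
(2,1): S=154.4450. Δ = (V_up−V_dn)/(S_up−S_dn) = (18.0517−0.0000)/(177.6117−122.0115) = 0.3247. V = [p*·18.0517 + (1−p*)·0.0000]/1.03 = 11.6840. B = V − Δ·S = -38.4598.
(2,2): S=224.8250. Δ = (V_up−V_dn)/(S_up−S_dn) = (98.9887−18.0517)/(258.5487−177.6117) = 1.0000. V = [p*·98.9887 + (1−p*)·18.0517]/1.03 = 69.9124. B = V − Δ·S = -154.9126.
(1,0): S=134.3000. Δ = (V_up−V_dn)/(S_up−S_dn) = (11.6840−0.0000)/(154.4450−106.0970) = 0.2417. V = [p*·11.6840 + (1−p*)·0.0000]/1.03 = 7.5624. B = V − Δ·S = -24.8931.
(1,1): S=195.5000. Δ = (V_up−V_dn)/(S_up−S_dn) = (69.9124−11.6840)/(224.8250−154.4450) = 0.8273. V = [p*·69.9124 + (1−p*)·11.6840]/1.03 = 49.0320. B = V − Δ·S = -112.7136.
(0,0): S=170.0000. Δ = (V_up−V_dn)/(S_up−S_dn) = (49.0320−7.5624)/(195.5000−134.3000) = 0.6776. V = [p*·49.0320 + (1−p*)·7.5624]/1.03 = 34.1833. B = V − Δ·S = -81.0098.
The time-0 hedge costs 34.1833, which is the no-arbitrage price.

(0,0): Delta=0.6776 Bond=-81.0098
(1,0): Delta=0.2417 Bond=-24.8931
(1,1): Delta=0.8273 Bond=-112.7136
(2,0): Delta=0.0000 Bond=0.0000
(2,1): Delta=0.3247 Bond=-38.4598
(2,2): Delta=1.0000 Bond=-154.9126
V0=34.1833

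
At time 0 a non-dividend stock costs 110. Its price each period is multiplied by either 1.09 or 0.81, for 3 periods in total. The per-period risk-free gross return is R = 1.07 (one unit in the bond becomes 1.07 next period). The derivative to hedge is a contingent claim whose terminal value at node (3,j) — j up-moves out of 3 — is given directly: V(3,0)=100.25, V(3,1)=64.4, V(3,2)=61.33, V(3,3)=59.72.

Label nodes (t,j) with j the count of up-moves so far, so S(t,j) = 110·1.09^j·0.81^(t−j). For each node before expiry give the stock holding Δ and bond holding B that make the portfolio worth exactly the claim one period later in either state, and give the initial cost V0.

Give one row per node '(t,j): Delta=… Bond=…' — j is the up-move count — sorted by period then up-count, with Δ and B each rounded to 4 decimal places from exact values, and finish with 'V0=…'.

Since d<R<u, set p* = (R−d)/(u−d) = 0.9286; price each node as the discounted p*-expectation of its children.
At expiry t=3: V(3,0)=100.2500, V(3,1)=64.4000, V(3,2)=61.3300, V(3,3)=59.7200
(2,0): S=72.1710. Δ = (V_up−V_dn)/(S_up−S_dn) = (64.4000−100.2500)/(78.6664−58.4585) = -1.7741. V = [p*·64.4000 + (1−p*)·100.2500]/1.07 = 62.5801. B = V − Δ·S = 190.6158.
(2,1): S=97.1190. Δ = (V_up−V_dn)/(S_up−S_dn) = (61.3300−64.4000)/(105.8597−78.6664) = -0.1129. V = [p*·61.3300 + (1−p*)·64.4000]/1.07 = 57.5227. B = V − Δ·S = 68.4870.
(2,2): S=130.6910. Δ = (V_up−V_dn)/(S_up−S_dn) = (59.7200−61.3300)/(142.4532−105.8597) = -0.0440. V = [p*·59.7200 + (1−p*)·61.3300]/1.07 = 55.9206. B = V − Δ·S = 61.6706.
(1,0): S=89.1000. Δ = (V_up−V_dn)/(S_up−S_dn) = (57.5227−62.5801)/(97.1190−72.1710) = -0.2027. V = [p*·57.5227 + (1−p*)·62.5801]/1.07 = 54.0971. B = V − Δ·S = 72.1593.
(1,1): S=119.9000. Δ = (V_up−V_dn)/(S_up−S_dn) = (55.9206−57.5227)/(130.6910−97.1190) = -0.0477. V = [p*·55.9206 + (1−p*)·57.5227]/1.07 = 52.3692. B = V − Δ·S = 58.0911.
(0,0): S=110.0000. Δ = (V_up−V_dn)/(S_up−S_dn) = (52.3692−54.0971)/(119.9000−89.1000) = -0.0561. V = [p*·52.3692 + (1−p*)·54.0971]/1.07 = 49.0585. B = V − Δ·S = 55.2299.
Root portfolio cost Δ·110+B reproduces V0=49.0585.

(0,0): Delta=-0.0561 Bond=55.2299
(1,0): Delta=-0.2027 Bond=72.1593
(1,1): Delta=-0.0477 Bond=58.0911
(2,0): Delta=-1.7741 Bond=190.6158
(2,1): Delta=-0.1129 Bond=68.4870
(2,2): Delta=-0.0440 Bond=61.6706
V0=49.0585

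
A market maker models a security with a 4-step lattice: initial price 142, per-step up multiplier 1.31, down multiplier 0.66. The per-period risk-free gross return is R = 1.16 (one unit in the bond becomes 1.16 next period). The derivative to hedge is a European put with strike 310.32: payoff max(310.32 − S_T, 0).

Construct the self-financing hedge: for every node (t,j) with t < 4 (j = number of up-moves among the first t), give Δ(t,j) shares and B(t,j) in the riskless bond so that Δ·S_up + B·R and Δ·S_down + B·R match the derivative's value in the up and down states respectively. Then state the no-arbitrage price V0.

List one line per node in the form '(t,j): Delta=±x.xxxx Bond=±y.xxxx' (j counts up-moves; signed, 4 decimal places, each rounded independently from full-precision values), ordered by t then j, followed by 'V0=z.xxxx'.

The replicating-portfolio and risk-neutral prices coincide; use p* = (1.16−0.66)/(1.31−0.66) = 0.7692 for the latter.
Terminal values V(4,·): V(4,0)=283.3759, V(4,1)=256.8400, V(4,2)=204.1703, V(4,3)=99.6289, V(4,4)=0.0000
Node (3,0) S=40.8244: V=(p*·256.8400+(1−p*)·283.3759)/1.16=226.6928; Δ=(256.8400−283.3759)/(53.4800−26.9441)=-1.0000; B=V−Δ·S=267.5172
Node (3,1) S=81.0303: V=(p*·204.1703+(1−p*)·256.8400)/1.16=186.4869; Δ=(204.1703−256.8400)/(106.1497−53.4800)=-1.0000; B=V−Δ·S=267.5172
Node (3,2) S=160.8329: V=(p*·99.6289+(1−p*)·204.1703)/1.16=106.6843; Δ=(99.6289−204.1703)/(210.6911−106.1497)=-1.0000; B=V−Δ·S=267.5172
Node (3,3) S=319.2289: V=(p*·0.0000+(1−p*)·99.6289)/1.16=19.8201; Δ=(0.0000−99.6289)/(418.1899−210.6911)=-0.4801; B=V−Δ·S=173.0953
Node (2,0) S=61.8552: V=(p*·186.4869+(1−p*)·226.6928)/1.16=168.7631; Δ=(186.4869−226.6928)/(81.0303−40.8244)=-1.0000; B=V−Δ·S=230.6183
Node (2,1) S=122.7732: V=(p*·106.6843+(1−p*)·186.4869)/1.16=107.8451; Δ=(106.6843−186.4869)/(160.8329−81.0303)=-1.0000; B=V−Δ·S=230.6183
Node (2,2) S=243.6862: V=(p*·19.8201+(1−p*)·106.6843)/1.16=34.3670; Δ=(19.8201−106.6843)/(319.2289−160.8329)=-0.5484; B=V−Δ·S=168.0043
Node (1,0) S=93.7200: V=(p*·107.8451+(1−p*)·168.7631)/1.16=105.0889; Δ=(107.8451−168.7631)/(122.7732−61.8552)=-1.0000; B=V−Δ·S=198.8089
Node (1,1) S=186.0200: V=(p*·34.3670+(1−p*)·107.8451)/1.16=44.2444; Δ=(34.3670−107.8451)/(243.6862−122.7732)=-0.6077; B=V−Δ·S=157.2877
Node (0,0) S=142.0000: V=(p*·44.2444+(1−p*)·105.0889)/1.16=50.2460; Δ=(44.2444−105.0889)/(186.0200−93.7200)=-0.6592; B=V−Δ·S=143.8530
Self-financing check: at every node Δ·S+B equals the discounted successor values.

(0,0): Delta=-0.6592 Bond=143.8530
(1,0): Delta=-1.0000 Bond=198.8089
(1,1): Delta=-0.6077 Bond=157.2877
(2,0): Delta=-1.0000 Bond=230.6183
(2,1): Delta=-1.0000 Bond=230.6183
(2,2): Delta=-0.5484 Bond=168.0043
(3,0): Delta=-1.0000 Bond=267.5172
(3,1): Delta=-1.0000 Bond=267.5172
(3,2): Delta=-1.0000 Bond=267.5172
(3,3): Delta=-0.4801 Bond=173.0953
V0=50.2460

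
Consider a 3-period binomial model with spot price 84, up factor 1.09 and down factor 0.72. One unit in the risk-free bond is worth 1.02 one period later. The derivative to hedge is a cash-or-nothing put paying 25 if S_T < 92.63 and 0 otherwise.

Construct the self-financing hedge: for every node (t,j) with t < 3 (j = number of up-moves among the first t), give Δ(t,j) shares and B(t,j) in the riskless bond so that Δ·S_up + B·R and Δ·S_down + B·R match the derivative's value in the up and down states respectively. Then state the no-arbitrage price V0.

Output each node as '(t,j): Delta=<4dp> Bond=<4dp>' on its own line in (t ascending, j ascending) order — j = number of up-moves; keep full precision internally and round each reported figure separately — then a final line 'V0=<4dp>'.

(0,0): Delta=-0.5083 Bond=53.6957
(1,0): Delta=0.0000 Bond=24.0292
(1,1): Delta=-0.5866 Bond=61.9424
(2,0): Delta=0.0000 Bond=24.5098
(2,1): Delta=0.0000 Bond=24.5098
(2,2): Delta=-0.6770 Bond=72.2046
V0=11.0007

Risk-neutral probability p* = (R−d)/(u−d) = (1.02−0.72)/(1.09−0.72) = 0.8108.
Payoff layer (t=3): V(3,0)=25.0000, V(3,1)=25.0000, V(3,2)=25.0000, V(3,3)=0.0000
(2,0): S=43.5456. Δ = (V_up−V_dn)/(S_up−S_dn) = (25.0000−25.0000)/(47.4647−31.3528) = 0.0000. V = [p*·25.0000 + (1−p*)·25.0000]/1.02 = 24.5098. B = V − Δ·S = 24.5098.
(2,1): S=65.9232. Δ = (V_up−V_dn)/(S_up−S_dn) = (25.0000−25.0000)/(71.8563−47.4647) = 0.0000. V = [p*·25.0000 + (1−p*)·25.0000]/1.02 = 24.5098. B = V − Δ·S = 24.5098.
(2,2): S=99.8004. Δ = (V_up−V_dn)/(S_up−S_dn) = (0.0000−25.0000)/(108.7824−71.8563) = -0.6770. V = [p*·0.0000 + (1−p*)·25.0000]/1.02 = 4.6370. B = V − Δ·S = 72.2046.
(1,0): S=60.4800. Δ = (V_up−V_dn)/(S_up−S_dn) = (24.5098−24.5098)/(65.9232−43.5456) = 0.0000. V = [p*·24.5098 + (1−p*)·24.5098]/1.02 = 24.0292. B = V − Δ·S = 24.0292.
(1,1): S=91.5600. Δ = (V_up−V_dn)/(S_up−S_dn) = (4.6370−24.5098)/(99.8004−65.9232) = -0.5866. V = [p*·4.6370 + (1−p*)·24.5098]/1.02 = 8.2321. B = V − Δ·S = 61.9424.
(0,0): S=84.0000. Δ = (V_up−V_dn)/(S_up−S_dn) = (8.2321−24.0292)/(91.5600−60.4800) = -0.5083. V = [p*·8.2321 + (1−p*)·24.0292]/1.02 = 11.0007. B = V − Δ·S = 53.6957.
The time-0 hedge costs 11.0007, which is the no-arbitrage price.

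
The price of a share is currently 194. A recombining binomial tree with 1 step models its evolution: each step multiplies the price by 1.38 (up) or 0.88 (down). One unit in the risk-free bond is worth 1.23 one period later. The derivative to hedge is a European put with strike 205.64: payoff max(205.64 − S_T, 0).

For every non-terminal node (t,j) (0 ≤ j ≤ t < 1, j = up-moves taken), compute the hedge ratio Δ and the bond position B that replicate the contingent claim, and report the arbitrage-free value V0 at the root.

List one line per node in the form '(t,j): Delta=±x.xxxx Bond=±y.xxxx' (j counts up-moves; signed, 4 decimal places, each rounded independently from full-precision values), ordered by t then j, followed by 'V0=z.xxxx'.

Since d<R<u, set p* = (R−d)/(u−d) = 0.7000; price each node as the discounted p*-expectation of its children.
Terminal values V(1,·): V(1,0)=34.9200, V(1,1)=0.0000
(0,0): S=194.0000. Δ = (V_up−V_dn)/(S_up−S_dn) = (0.0000−34.9200)/(267.7200−170.7200) = -0.3600. V = [p*·0.0000 + (1−p*)·34.9200]/1.23 = 8.5171. B = V − Δ·S = 78.3571.
Each (Δ,B) replicates both successor values, so the strategy is self-financing and V0 is arbitrage-free.

(0,0): Delta=-0.3600 Bond=78.3571
V0=8.5171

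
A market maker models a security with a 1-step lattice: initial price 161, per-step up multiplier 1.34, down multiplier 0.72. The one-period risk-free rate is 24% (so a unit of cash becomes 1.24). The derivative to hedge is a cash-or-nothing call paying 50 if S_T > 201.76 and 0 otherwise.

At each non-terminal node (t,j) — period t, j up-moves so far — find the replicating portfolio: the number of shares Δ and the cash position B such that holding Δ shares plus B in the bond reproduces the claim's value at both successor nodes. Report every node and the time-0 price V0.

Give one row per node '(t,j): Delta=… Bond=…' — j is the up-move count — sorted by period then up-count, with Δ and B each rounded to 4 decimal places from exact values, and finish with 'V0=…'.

(0,0): Delta=0.5009 Bond=-46.8262
V0=33.8189

Risk-neutral probability p* = (R−d)/(u−d) = (1.24−0.72)/(1.34−0.72) = 0.8387.
Terminal values V(1,·): V(1,0)=0.0000, V(1,1)=50.0000
Node (0,0) S=161.0000: V=(p*·50.0000+(1−p*)·0.0000)/1.24=33.8189; Δ=(50.0000−0.0000)/(215.7400−115.9200)=0.5009; B=V−Δ·S=-46.8262
Self-financing check: at every node Δ·S+B equals the discounted successor values.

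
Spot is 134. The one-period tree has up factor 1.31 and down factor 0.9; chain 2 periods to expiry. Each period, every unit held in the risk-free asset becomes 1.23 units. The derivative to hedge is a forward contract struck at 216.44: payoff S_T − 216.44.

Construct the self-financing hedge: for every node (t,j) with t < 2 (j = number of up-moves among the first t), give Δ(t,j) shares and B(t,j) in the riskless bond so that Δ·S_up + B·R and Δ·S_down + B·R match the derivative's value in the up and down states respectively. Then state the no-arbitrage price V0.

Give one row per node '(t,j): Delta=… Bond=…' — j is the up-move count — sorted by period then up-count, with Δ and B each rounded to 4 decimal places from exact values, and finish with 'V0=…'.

Risk-neutral probability p* = (R−d)/(u−d) = (1.23−0.9)/(1.31−0.9) = 0.8049.
Terminal payoffs: V(2,0)=-107.9000, V(2,1)=-58.4540, V(2,2)=13.5174
(1,0): S=120.6000. Δ = (V_up−V_dn)/(S_up−S_dn) = (-58.4540−-107.9000)/(157.9860−108.5400) = 1.0000. V = [p*·-58.4540 + (1−p*)·-107.9000]/1.23 = -55.3675. B = V − Δ·S = -175.9675.
(1,1): S=175.5400. Δ = (V_up−V_dn)/(S_up−S_dn) = (13.5174−-58.4540)/(229.9574−157.9860) = 1.0000. V = [p*·13.5174 + (1−p*)·-58.4540]/1.23 = -0.4275. B = V − Δ·S = -175.9675.
(0,0): S=134.0000. Δ = (V_up−V_dn)/(S_up−S_dn) = (-0.4275−-55.3675)/(175.5400−120.6000) = 1.0000. V = [p*·-0.4275 + (1−p*)·-55.3675]/1.23 = -9.0630. B = V − Δ·S = -143.0630.
Each (Δ,B) replicates both successor values, so the strategy is self-financing and V0 is arbitrage-free.

(0,0): Delta=1.0000 Bond=-143.0630
(1,0): Delta=1.0000 Bond=-175.9675
(1,1): Delta=1.0000 Bond=-175.9675
V0=-9.0630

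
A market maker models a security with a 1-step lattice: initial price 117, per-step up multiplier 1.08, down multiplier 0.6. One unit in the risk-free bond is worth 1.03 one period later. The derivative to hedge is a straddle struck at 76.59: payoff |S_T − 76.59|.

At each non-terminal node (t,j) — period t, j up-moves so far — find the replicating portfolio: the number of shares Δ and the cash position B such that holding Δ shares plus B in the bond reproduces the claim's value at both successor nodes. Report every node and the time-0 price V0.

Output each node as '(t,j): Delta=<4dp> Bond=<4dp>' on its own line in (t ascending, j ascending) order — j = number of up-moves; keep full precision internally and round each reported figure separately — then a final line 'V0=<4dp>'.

(0,0): Delta=0.7724 Bond=-46.4417
V0=43.9333

Since d<R<u, set p* = (R−d)/(u−d) = 0.8958; price each node as the discounted p*-expectation of its children.
Payoff layer (t=1): V(1,0)=6.3900, V(1,1)=49.7700
  t=0,j=0: stock 117.0000 → up 126.3600 (V=49.7700), down 70.2000 (V=6.3900). Price 43.9333; hedge Δ=0.7724, bond B=-46.4417.
Self-financing check: at every node Δ·S+B equals the discounted successor values.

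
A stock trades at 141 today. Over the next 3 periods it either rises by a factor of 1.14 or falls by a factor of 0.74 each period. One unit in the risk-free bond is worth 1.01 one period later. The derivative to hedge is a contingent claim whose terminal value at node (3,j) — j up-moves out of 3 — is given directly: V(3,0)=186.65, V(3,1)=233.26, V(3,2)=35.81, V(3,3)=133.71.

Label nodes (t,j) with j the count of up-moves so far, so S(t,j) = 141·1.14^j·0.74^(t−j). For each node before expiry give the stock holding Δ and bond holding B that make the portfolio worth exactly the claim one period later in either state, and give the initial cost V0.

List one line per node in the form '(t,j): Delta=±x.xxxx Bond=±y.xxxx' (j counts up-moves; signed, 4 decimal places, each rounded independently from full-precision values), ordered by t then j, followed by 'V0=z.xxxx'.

Under the risk-neutral measure, an up-move has probability p* = (R−d)/(u−d) = 0.6750 and values discount at R = 1.01.
Payoff layer (t=3): V(3,0)=186.6500, V(3,1)=233.2600, V(3,2)=35.8100, V(3,3)=133.7100
  t=2,j=0: stock 77.2116 → up 88.0212 (V=233.2600), down 57.1366 (V=186.6500). Price 215.9522; hedge Δ=1.5092, bond B=99.4272.
  t=2,j=1: stock 118.9476 → up 135.6003 (V=35.8100), down 88.0212 (V=233.2600). Price 98.9913; hedge Δ=-4.1499, bond B=592.6163.
  t=2,j=2: stock 183.2436 → up 208.8977 (V=133.7100), down 135.6003 (V=35.8100). Price 100.8837; hedge Δ=1.3357, bond B=-143.8663.
  t=1,j=0: stock 104.3400 → up 118.9476 (V=98.9913), down 77.2116 (V=215.9522). Price 135.6472; hedge Δ=-2.8024, bond B=428.0494.
  t=1,j=1: stock 160.7400 → up 183.2436 (V=100.8837), down 118.9476 (V=98.9913). Price 99.2759; hedge Δ=0.0294, bond B=94.5451.
  t=0,j=0: stock 141.0000 → up 160.7400 (V=99.2759), down 104.3400 (V=135.6472). Price 109.9966; hedge Δ=-0.6449, bond B=200.9247.
Self-financing check: at every node Δ·S+B equals the discounted successor values.

(0,0): Delta=-0.6449 Bond=200.9247
(1,0): Delta=-2.8024 Bond=428.0494
(1,1): Delta=0.0294 Bond=94.5451
(2,0): Delta=1.5092 Bond=99.4272
(2,1): Delta=-4.1499 Bond=592.6163
(2,2): Delta=1.3357 Bond=-143.8663
V0=109.9966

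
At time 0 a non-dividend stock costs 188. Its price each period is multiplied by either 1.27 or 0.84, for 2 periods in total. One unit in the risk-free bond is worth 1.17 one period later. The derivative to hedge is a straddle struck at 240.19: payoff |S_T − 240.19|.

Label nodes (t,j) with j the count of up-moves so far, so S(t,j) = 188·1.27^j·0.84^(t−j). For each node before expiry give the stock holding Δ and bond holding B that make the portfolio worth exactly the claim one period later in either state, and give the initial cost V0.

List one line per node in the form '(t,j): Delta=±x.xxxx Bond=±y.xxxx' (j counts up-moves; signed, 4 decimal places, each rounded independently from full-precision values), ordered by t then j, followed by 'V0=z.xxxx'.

No-arbitrage ⇒ martingale measure with p* = (R−d)/(u−d) = 0.7674.
Terminal values V(2,·): V(2,0)=107.5372, V(2,1)=39.6316, V(2,2)=63.0352
(1,0): S=157.9200. Δ = (V_up−V_dn)/(S_up−S_dn) = (39.6316−107.5372)/(200.5584−132.6528) = -1.0000. V = [p*·39.6316 + (1−p*)·107.5372]/1.17 = 47.3706. B = V − Δ·S = 205.2906.
(1,1): S=238.7600. Δ = (V_up−V_dn)/(S_up−S_dn) = (63.0352−39.6316)/(303.2252−200.5584) = 0.2280. V = [p*·63.0352 + (1−p*)·39.6316]/1.17 = 49.2244. B = V − Δ·S = -5.2026.
(0,0): S=188.0000. Δ = (V_up−V_dn)/(S_up−S_dn) = (49.2244−47.3706)/(238.7600−157.9200) = 0.0229. V = [p*·49.2244 + (1−p*)·47.3706]/1.17 = 41.7036. B = V − Δ·S = 37.3926.
Each (Δ,B) replicates both successor values, so the strategy is self-financing and V0 is arbitrage-free.

(0,0): Delta=0.0229 Bond=37.3926
(1,0): Delta=-1.0000 Bond=205.2906
(1,1): Delta=0.2280 Bond=-5.2026
V0=41.7036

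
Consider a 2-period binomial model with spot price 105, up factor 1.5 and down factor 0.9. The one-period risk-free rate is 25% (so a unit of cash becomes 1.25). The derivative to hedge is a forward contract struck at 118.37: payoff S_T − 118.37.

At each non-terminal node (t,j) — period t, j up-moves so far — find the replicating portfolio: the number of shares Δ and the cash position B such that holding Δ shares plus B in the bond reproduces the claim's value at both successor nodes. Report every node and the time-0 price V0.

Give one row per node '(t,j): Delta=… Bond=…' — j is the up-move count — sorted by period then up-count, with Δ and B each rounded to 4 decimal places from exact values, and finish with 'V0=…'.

(0,0): Delta=1.0000 Bond=-75.7568
(1,0): Delta=1.0000 Bond=-94.6960
(1,1): Delta=1.0000 Bond=-94.6960
V0=29.2432

Since d<R<u, set p* = (R−d)/(u−d) = 0.5833; price each node as the discounted p*-expectation of its children.
At expiry t=2: V(2,0)=-33.3200, V(2,1)=23.3800, V(2,2)=117.8800
  t=1,j=0: stock 94.5000 → up 141.7500 (V=23.3800), down 85.0500 (V=-33.3200). Price -0.1960; hedge Δ=1.0000, bond B=-94.6960.
  t=1,j=1: stock 157.5000 → up 236.2500 (V=117.8800), down 141.7500 (V=23.3800). Price 62.8040; hedge Δ=1.0000, bond B=-94.6960.
  t=0,j=0: stock 105.0000 → up 157.5000 (V=62.8040), down 94.5000 (V=-0.1960). Price 29.2432; hedge Δ=1.0000, bond B=-75.7568.
Self-financing check: at every node Δ·S+B equals the discounted successor values.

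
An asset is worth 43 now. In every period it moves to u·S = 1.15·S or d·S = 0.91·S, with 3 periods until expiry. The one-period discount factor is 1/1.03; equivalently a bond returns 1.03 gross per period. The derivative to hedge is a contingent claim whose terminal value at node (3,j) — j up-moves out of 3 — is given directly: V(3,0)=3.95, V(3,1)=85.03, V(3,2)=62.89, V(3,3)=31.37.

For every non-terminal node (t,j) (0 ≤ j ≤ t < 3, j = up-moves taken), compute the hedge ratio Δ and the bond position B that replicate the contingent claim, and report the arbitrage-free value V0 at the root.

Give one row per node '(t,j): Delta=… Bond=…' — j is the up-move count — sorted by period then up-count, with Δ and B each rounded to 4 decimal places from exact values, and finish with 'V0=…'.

(0,0): Delta=0.1206 Bond=49.6190
(1,0): Delta=3.0466 Bond=-63.3900
(1,1): Delta=-2.1949 Bond=165.6051
(2,0): Delta=9.4875 Bond=-294.6392
(2,1): Delta=-2.0500 Bond=164.0558
(2,2): Delta=-2.3095 Bond=177.0906
V0=54.8033

Risk-neutral probability p* = (R−d)/(u−d) = (1.03−0.91)/(1.15−0.91) = 0.5000.
Terminal values V(3,·): V(3,0)=3.9500, V(3,1)=85.0300, V(3,2)=62.8900, V(3,3)=31.3700
  t=2,j=0: stock 35.6083 → up 40.9495 (V=85.0300), down 32.4036 (V=3.9500). Price 43.1942; hedge Δ=9.4875, bond B=-294.6392.
  t=2,j=1: stock 44.9995 → up 51.7494 (V=62.8900), down 40.9495 (V=85.0300). Price 71.8058; hedge Δ=-2.0500, bond B=164.0558.
  t=2,j=2: stock 56.8675 → up 65.3976 (V=31.3700), down 51.7494 (V=62.8900). Price 45.7573; hedge Δ=-2.3095, bond B=177.0906.
  t=1,j=0: stock 39.1300 → up 44.9995 (V=71.8058), down 35.6083 (V=43.1942). Price 55.8252; hedge Δ=3.0466, bond B=-63.3900.
  t=1,j=1: stock 49.4500 → up 56.8675 (V=45.7573), down 44.9995 (V=71.8058). Price 57.0695; hedge Δ=-2.1949, bond B=165.6051.
  t=0,j=0: stock 43.0000 → up 49.4500 (V=57.0695), down 39.1300 (V=55.8252). Price 54.8033; hedge Δ=0.1206, bond B=49.6190.
Self-financing check: at every node Δ·S+B equals the discounted successor values.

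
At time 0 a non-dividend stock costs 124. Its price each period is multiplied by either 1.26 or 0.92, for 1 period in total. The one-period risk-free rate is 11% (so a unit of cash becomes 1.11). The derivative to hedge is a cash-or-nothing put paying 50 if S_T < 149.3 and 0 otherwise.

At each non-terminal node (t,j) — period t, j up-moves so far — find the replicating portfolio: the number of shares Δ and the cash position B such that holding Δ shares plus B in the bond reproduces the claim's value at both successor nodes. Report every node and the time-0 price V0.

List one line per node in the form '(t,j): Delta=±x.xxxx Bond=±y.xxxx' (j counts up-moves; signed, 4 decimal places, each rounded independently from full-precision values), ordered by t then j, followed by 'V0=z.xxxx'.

Risk-neutral probability p* = (R−d)/(u−d) = (1.11−0.92)/(1.26−0.92) = 0.5588.
Payoff layer (t=1): V(1,0)=50.0000, V(1,1)=0.0000
  t=0,j=0: stock 124.0000 → up 156.2400 (V=0.0000), down 114.0800 (V=50.0000). Price 19.8728; hedge Δ=-1.1860, bond B=166.9316.
Check: Δ(0,0)·S0 + B(0,0) = 19.8728 = V0.

(0,0): Delta=-1.1860 Bond=166.9316
V0=19.8728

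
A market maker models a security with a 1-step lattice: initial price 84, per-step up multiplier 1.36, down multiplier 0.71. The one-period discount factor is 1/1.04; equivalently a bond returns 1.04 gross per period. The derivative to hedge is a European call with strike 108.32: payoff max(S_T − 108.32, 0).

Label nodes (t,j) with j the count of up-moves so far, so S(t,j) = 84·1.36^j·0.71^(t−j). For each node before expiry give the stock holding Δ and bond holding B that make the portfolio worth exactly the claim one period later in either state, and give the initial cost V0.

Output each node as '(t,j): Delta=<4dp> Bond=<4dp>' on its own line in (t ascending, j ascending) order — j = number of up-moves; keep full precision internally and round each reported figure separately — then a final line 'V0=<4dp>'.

The replicating-portfolio and risk-neutral prices coincide; use p* = (1.04−0.71)/(1.36−0.71) = 0.5077 for the latter.
At expiry t=1: V(1,0)=0.0000, V(1,1)=5.9200
Node (0,0) S=84.0000: V=(p*·5.9200+(1−p*)·0.0000)/1.04=2.8899; Δ=(5.9200−0.0000)/(114.2400−59.6400)=0.1084; B=V−Δ·S=-6.2178
Each (Δ,B) replicates both successor values, so the strategy is self-financing and V0 is arbitrage-free.

(0,0): Delta=0.1084 Bond=-6.2178
V0=2.8899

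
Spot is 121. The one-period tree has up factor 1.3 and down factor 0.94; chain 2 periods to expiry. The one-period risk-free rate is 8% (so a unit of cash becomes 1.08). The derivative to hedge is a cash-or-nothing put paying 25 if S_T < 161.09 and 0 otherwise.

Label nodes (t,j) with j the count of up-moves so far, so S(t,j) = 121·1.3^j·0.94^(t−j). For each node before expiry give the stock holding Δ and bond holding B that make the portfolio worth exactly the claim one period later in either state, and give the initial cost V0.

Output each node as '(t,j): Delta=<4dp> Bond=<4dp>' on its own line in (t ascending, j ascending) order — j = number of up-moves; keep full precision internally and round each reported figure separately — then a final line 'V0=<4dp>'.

(0,0): Delta=-0.2067 Bond=43.1977
(1,0): Delta=0.0000 Bond=23.1481
(1,1): Delta=-0.4415 Bond=83.5905
V0=18.1920

No-arbitrage ⇒ martingale measure with p* = (R−d)/(u−d) = 0.3889.
At expiry t=2: V(2,0)=25.0000, V(2,1)=25.0000, V(2,2)=0.0000
Node (1,0) S=113.7400: V=(p*·25.0000+(1−p*)·25.0000)/1.08=23.1481; Δ=(25.0000−25.0000)/(147.8620−106.9156)=0.0000; B=V−Δ·S=23.1481
Node (1,1) S=157.3000: V=(p*·0.0000+(1−p*)·25.0000)/1.08=14.1461; Δ=(0.0000−25.0000)/(204.4900−147.8620)=-0.4415; B=V−Δ·S=83.5905
Node (0,0) S=121.0000: V=(p*·14.1461+(1−p*)·23.1481)/1.08=18.1920; Δ=(14.1461−23.1481)/(157.3000−113.7400)=-0.2067; B=V−Δ·S=43.1977
Each (Δ,B) replicates both successor values, so the strategy is self-financing and V0 is arbitrage-free.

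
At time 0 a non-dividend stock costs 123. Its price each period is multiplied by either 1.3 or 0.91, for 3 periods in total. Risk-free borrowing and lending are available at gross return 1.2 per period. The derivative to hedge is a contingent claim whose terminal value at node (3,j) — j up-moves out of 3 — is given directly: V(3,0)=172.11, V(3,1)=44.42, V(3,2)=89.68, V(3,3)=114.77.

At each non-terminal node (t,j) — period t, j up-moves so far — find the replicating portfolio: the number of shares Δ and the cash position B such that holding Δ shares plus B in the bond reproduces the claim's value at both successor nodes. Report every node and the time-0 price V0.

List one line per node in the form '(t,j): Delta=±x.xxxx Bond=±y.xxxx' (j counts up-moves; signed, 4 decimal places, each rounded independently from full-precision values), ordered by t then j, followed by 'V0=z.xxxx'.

(0,0): Delta=0.3292 Bond=14.3451
(1,0): Delta=0.0174 Bond=52.1033
(1,1): Delta=0.4044 Bond=5.1833
(2,0): Delta=-3.2144 Bond=391.7111
(2,1): Delta=0.7976 Bond=-50.9889
(2,2): Delta=0.3095 Bond=25.9472
V0=54.8306

The replicating-portfolio and risk-neutral prices coincide; use p* = (1.2−0.91)/(1.3−0.91) = 0.7436 for the latter.
Payoff layer (t=3): V(3,0)=172.1100, V(3,1)=44.4200, V(3,2)=89.6800, V(3,3)=114.7700
(2,0): S=101.8563. Δ = (V_up−V_dn)/(S_up−S_dn) = (44.4200−172.1100)/(132.4132−92.6892) = -3.2144. V = [p*·44.4200 + (1−p*)·172.1100]/1.2 = 64.3009. B = V − Δ·S = 391.7111.
(2,1): S=145.5090. Δ = (V_up−V_dn)/(S_up−S_dn) = (89.6800−44.4200)/(189.1617−132.4132) = 0.7976. V = [p*·89.6800 + (1−p*)·44.4200]/1.2 = 65.0624. B = V − Δ·S = -50.9889.
(2,2): S=207.8700. Δ = (V_up−V_dn)/(S_up−S_dn) = (114.7700−89.6800)/(270.2310−189.1617) = 0.3095. V = [p*·114.7700 + (1−p*)·89.6800]/1.2 = 90.2806. B = V − Δ·S = 25.9472.
(1,0): S=111.9300. Δ = (V_up−V_dn)/(S_up−S_dn) = (65.0624−64.3009)/(145.5090−101.8563) = 0.0174. V = [p*·65.0624 + (1−p*)·64.3009]/1.2 = 54.0559. B = V − Δ·S = 52.1033.
(1,1): S=159.9000. Δ = (V_up−V_dn)/(S_up−S_dn) = (90.2806−65.0624)/(207.8700−145.5090) = 0.4044. V = [p*·90.2806 + (1−p*)·65.0624]/1.2 = 69.8453. B = V − Δ·S = 5.1833.
(0,0): S=123.0000. Δ = (V_up−V_dn)/(S_up−S_dn) = (69.8453−54.0559)/(159.9000−111.9300) = 0.3292. V = [p*·69.8453 + (1−p*)·54.0559]/1.2 = 54.8306. B = V − Δ·S = 14.3451.
Root portfolio cost Δ·123+B reproduces V0=54.8306.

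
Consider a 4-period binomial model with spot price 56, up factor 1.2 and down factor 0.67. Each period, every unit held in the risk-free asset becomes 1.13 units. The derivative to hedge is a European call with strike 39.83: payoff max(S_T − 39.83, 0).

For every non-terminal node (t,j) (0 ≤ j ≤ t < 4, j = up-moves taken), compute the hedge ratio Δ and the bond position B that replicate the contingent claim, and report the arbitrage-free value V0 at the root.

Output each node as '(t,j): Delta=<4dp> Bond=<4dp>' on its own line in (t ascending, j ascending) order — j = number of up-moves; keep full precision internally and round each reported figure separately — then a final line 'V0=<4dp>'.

(0,0): Delta=0.9573 Bond=-21.7578
(1,0): Delta=0.7418 Bond=-16.5024
(1,1): Delta=0.9756 Bond=-25.8165
(2,0): Delta=0.0000 Bond=0.0000
(2,1): Delta=0.8048 Bond=-21.4854
(2,2): Delta=0.9901 Bond=-30.3425
(3,0): Delta=0.0000 Bond=0.0000
(3,1): Delta=0.0000 Bond=0.0000
(3,2): Delta=0.8732 Bond=-27.9730
(3,3): Delta=1.0000 Bond=-35.2478
V0=31.8486

Under the risk-neutral measure, an up-move has probability p* = (R−d)/(u−d) = 0.8679 and values discount at R = 1.13.
Payoff layer (t=4): V(4,0)=0.0000, V(4,1)=0.0000, V(4,2)=0.0000, V(4,3)=25.0046, V(4,4)=76.2916
Node (3,0) S=16.8427: V=(p*·0.0000+(1−p*)·0.0000)/1.13=0.0000; Δ=(0.0000−0.0000)/(20.2113−11.2846)=0.0000; B=V−Δ·S=0.0000
Node (3,1) S=30.1661: V=(p*·0.0000+(1−p*)·0.0000)/1.13=0.0000; Δ=(0.0000−0.0000)/(36.1993−20.2113)=0.0000; B=V−Δ·S=0.0000
Node (3,2) S=54.0288: V=(p*·25.0046+(1−p*)·0.0000)/1.13=19.2054; Δ=(25.0046−0.0000)/(64.8346−36.1993)=0.8732; B=V−Δ·S=-27.9730
Node (3,3) S=96.7680: V=(p*·76.2916+(1−p*)·25.0046)/1.13=61.5202; Δ=(76.2916−25.0046)/(116.1216−64.8346)=1.0000; B=V−Δ·S=-35.2478
Node (2,0) S=25.1384: V=(p*·0.0000+(1−p*)·0.0000)/1.13=0.0000; Δ=(0.0000−0.0000)/(30.1661−16.8427)=0.0000; B=V−Δ·S=0.0000
Node (2,1) S=45.0240: V=(p*·19.2054+(1−p*)·0.0000)/1.13=14.7512; Δ=(19.2054−0.0000)/(54.0288−30.1661)=0.8048; B=V−Δ·S=-21.4854
Node (2,2) S=80.6400: V=(p*·61.5202+(1−p*)·19.2054)/1.13=49.4969; Δ=(61.5202−19.2054)/(96.7680−54.0288)=0.9901; B=V−Δ·S=-30.3425
Node (1,0) S=37.5200: V=(p*·14.7512+(1−p*)·0.0000)/1.13=11.3300; Δ=(14.7512−0.0000)/(45.0240−25.1384)=0.7418; B=V−Δ·S=-16.5024
Node (1,1) S=67.2000: V=(p*·49.4969+(1−p*)·14.7512)/1.13=39.7414; Δ=(49.4969−14.7512)/(80.6400−45.0240)=0.9756; B=V−Δ·S=-25.8165
Node (0,0) S=56.0000: V=(p*·39.7414+(1−p*)·11.3300)/1.13=31.8486; Δ=(39.7414−11.3300)/(67.2000−37.5200)=0.9573; B=V−Δ·S=-21.7578
Check: Δ(0,0)·S0 + B(0,0) = 31.8486 = V0.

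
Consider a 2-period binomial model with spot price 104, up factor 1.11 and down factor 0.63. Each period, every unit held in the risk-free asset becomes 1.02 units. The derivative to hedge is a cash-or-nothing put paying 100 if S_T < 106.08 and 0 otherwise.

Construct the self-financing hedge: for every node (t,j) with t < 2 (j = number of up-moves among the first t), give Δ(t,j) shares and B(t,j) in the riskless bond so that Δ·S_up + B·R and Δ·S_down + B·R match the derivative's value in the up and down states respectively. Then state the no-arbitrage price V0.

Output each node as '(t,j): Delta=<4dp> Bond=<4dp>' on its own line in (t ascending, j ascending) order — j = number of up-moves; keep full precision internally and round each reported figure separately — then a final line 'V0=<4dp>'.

(0,0): Delta=-1.5957 Bond=198.6165
(1,0): Delta=0.0000 Bond=98.0392
(1,1): Delta=-1.8047 Bond=226.7157
V0=32.6647

The replicating-portfolio and risk-neutral prices coincide; use p* = (1.02−0.63)/(1.11−0.63) = 0.8125 for the latter.
Terminal values V(2,·): V(2,0)=100.0000, V(2,1)=100.0000, V(2,2)=0.0000
  t=1,j=0: stock 65.5200 → up 72.7272 (V=100.0000), down 41.2776 (V=100.0000). Price 98.0392; hedge Δ=0.0000, bond B=98.0392.
  t=1,j=1: stock 115.4400 → up 128.1384 (V=0.0000), down 72.7272 (V=100.0000). Price 18.3824; hedge Δ=-1.8047, bond B=226.7157.
  t=0,j=0: stock 104.0000 → up 115.4400 (V=18.3824), down 65.5200 (V=98.0392). Price 32.6647; hedge Δ=-1.5957, bond B=198.6165.
Each (Δ,B) replicates both successor values, so the strategy is self-financing and V0 is arbitrage-free.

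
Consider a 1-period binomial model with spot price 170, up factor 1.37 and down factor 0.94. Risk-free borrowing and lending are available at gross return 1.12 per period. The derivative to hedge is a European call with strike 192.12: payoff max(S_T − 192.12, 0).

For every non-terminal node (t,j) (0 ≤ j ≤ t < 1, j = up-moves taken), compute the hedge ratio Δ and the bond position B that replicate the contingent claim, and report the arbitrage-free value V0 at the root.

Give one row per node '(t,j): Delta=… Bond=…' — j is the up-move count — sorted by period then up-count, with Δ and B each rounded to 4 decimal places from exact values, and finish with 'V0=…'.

Since d<R<u, set p* = (R−d)/(u−d) = 0.4186; price each node as the discounted p*-expectation of its children.
Terminal values V(1,·): V(1,0)=0.0000, V(1,1)=40.7800
Node (0,0) S=170.0000: V=(p*·40.7800+(1−p*)·0.0000)/1.12=15.2417; Δ=(40.7800−0.0000)/(232.9000−159.8000)=0.5579; B=V−Δ·S=-79.5955
Root portfolio cost Δ·170+B reproduces V0=15.2417.

(0,0): Delta=0.5579 Bond=-79.5955
V0=15.2417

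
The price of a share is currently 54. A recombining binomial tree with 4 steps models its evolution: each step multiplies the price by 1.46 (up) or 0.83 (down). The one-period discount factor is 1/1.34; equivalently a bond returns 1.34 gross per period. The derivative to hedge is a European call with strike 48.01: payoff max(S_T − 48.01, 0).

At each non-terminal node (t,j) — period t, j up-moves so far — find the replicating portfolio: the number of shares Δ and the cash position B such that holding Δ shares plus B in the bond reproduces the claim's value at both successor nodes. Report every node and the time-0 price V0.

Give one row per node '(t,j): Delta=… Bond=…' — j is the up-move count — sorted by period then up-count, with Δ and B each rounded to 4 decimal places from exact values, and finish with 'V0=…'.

(0,0): Delta=0.9952 Bond=-14.6021
(1,0): Delta=0.9683 Bond=-18.3591
(1,1): Delta=0.9988 Bond=-19.8510
(2,0): Delta=0.8065 Bond=-18.5831
(2,1): Delta=0.9899 Bond=-26.0172
(2,2): Delta=1.0000 Bond=-26.7376
(3,0): Delta=0.0000 Bond=0.0000
(3,1): Delta=0.9144 Bond=-30.7605
(3,2): Delta=1.0000 Bond=-35.8284
(3,3): Delta=1.0000 Bond=-35.8284
V0=39.1389

No-arbitrage ⇒ martingale measure with p* = (R−d)/(u−d) = 0.8095.
At expiry t=4: V(4,0)=0.0000, V(4,1)=0.0000, V(4,2)=31.2868, V(4,3)=91.4759, V(4,4)=197.3508
(3,0): S=30.8765. Δ = (V_up−V_dn)/(S_up−S_dn) = (0.0000−0.0000)/(45.0797−25.6275) = 0.0000. V = [p*·0.0000 + (1−p*)·0.0000]/1.34 = 0.0000. B = V − Δ·S = 0.0000.
(3,1): S=54.3129. Δ = (V_up−V_dn)/(S_up−S_dn) = (31.2868−0.0000)/(79.2968−45.0797) = 0.9144. V = [p*·31.2868 + (1−p*)·0.0000]/1.34 = 18.9011. B = V − Δ·S = -30.7605.
(3,2): S=95.5383. Δ = (V_up−V_dn)/(S_up−S_dn) = (91.4759−31.2868)/(139.4859−79.2968) = 1.0000. V = [p*·91.4759 + (1−p*)·31.2868]/1.34 = 59.7100. B = V − Δ·S = -35.8284.
(3,3): S=168.0553. Δ = (V_up−V_dn)/(S_up−S_dn) = (197.3508−91.4759)/(245.3608−139.4859) = 1.0000. V = [p*·197.3508 + (1−p*)·91.4759]/1.34 = 132.2270. B = V − Δ·S = -35.8284.
(2,0): S=37.2006. Δ = (V_up−V_dn)/(S_up−S_dn) = (18.9011−0.0000)/(54.3129−30.8765) = 0.8065. V = [p*·18.9011 + (1−p*)·0.0000]/1.34 = 11.4185. B = V − Δ·S = -18.5831.
(2,1): S=65.4372. Δ = (V_up−V_dn)/(S_up−S_dn) = (59.7100−18.9011)/(95.5383−54.3129) = 0.9899. V = [p*·59.7100 + (1−p*)·18.9011]/1.34 = 38.7588. B = V − Δ·S = -26.0172.
(2,2): S=115.1064. Δ = (V_up−V_dn)/(S_up−S_dn) = (132.2270−59.7100)/(168.0553−95.5383) = 1.0000. V = [p*·132.2270 + (1−p*)·59.7100]/1.34 = 88.3688. B = V − Δ·S = -26.7376.
(1,0): S=44.8200. Δ = (V_up−V_dn)/(S_up−S_dn) = (38.7588−11.4185)/(65.4372−37.2006) = 0.9683. V = [p*·38.7588 + (1−p*)·11.4185]/1.34 = 25.0382. B = V − Δ·S = -18.3591.
(1,1): S=78.8400. Δ = (V_up−V_dn)/(S_up−S_dn) = (88.3688−38.7588)/(115.1064−65.4372) = 0.9988. V = [p*·88.3688 + (1−p*)·38.7588]/1.34 = 58.8950. B = V − Δ·S = -19.8510.
(0,0): S=54.0000. Δ = (V_up−V_dn)/(S_up−S_dn) = (58.8950−25.0382)/(78.8400−44.8200) = 0.9952. V = [p*·58.8950 + (1−p*)·25.0382]/1.34 = 39.1389. B = V − Δ·S = -14.6021.
Each (Δ,B) replicates both successor values, so the strategy is self-financing and V0 is arbitrage-free.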